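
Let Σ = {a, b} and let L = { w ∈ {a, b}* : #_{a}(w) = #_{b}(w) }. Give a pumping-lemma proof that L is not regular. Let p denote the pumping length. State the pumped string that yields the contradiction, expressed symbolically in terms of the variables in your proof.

a^{p+k} b^p

Suppose for contradiction that L is regular, and let p be the pumping length.
Choose w = a^p b^p ∈ L with |w| = 2p ≥ p.
By the pumping lemma, w = xyz with |xy| ≤ p and |y| ≥ 1.
The first p characters of w are a's, so xy (and hence y) consists only of a's. Write y = a^k, 1 ≤ k ≤ p.
Pump with i = 2: xy^2z = a^{p+k} b^p has p+k occurrences of a but only p of b. Since k ≥ 1 the counts differ, so xy^2z ∉ L.
Contradiction. Therefore L is not regular.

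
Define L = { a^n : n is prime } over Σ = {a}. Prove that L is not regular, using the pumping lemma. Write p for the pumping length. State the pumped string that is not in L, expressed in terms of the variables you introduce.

a^{q(1+k)}

Assume L is regular. Let p be the pumping length given by the pumping lemma.
Let q be a prime with q ≥ p+2 (infinitely many primes exist), and take w = a^q ∈ L with |w| = q ≥ p.
Write w = xyz as guaranteed by the lemma, with |xy| ≤ p and |y| ≥ 1.
Then y = a^k for some k with 1 ≤ k ≤ p.
Since 1 ≤ k ≤ p, |xz| = q-k. Pump with i = q+1: |xy^{q+1}z| = (q-k)+(q+1)k = q+qk = q(1+k), which is composite (both factors ≥ 2). So xy^{q+1}z = a^{q(1+k)} ∉ L.
This contradicts the pumping lemma, so L is not regular.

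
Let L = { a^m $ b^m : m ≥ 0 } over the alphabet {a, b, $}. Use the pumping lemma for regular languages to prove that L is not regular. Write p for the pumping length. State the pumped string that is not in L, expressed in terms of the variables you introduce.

a^{p+k} $ b^p

Assume L is regular; let p be its pumping constant.
Take w = a^p $ b^p ∈ L with |w| = 2p+1 ≥ p.
Write w = xyz as guaranteed by the lemma, with |xy| ≤ p and y is nonempty.
Since the first p symbols of w are all a's and |xy| ≤ p, y lies entirely in the leading a-block: y = a^k for some k with 1 ≤ k ≤ p.
Pump with i = 2: xy^2z = a^{p+k} $ b^p, which would require p+k = p. But k ≥ 1, so xy^2z ∉ L.
This contradicts the pumping lemma, so L is not regular.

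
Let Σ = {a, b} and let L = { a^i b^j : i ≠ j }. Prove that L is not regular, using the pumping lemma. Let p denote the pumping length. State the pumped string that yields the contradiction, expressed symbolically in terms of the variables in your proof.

Toward a contradiction, assume L is regular with pumping length p.
Choose w = a^p b^{p+p!}. Since p ≠ p+p!, w ∈ L; and |w| ≥ p.
Write w = xyz as guaranteed by the lemma, with |xy| ≤ p and |y| ≥ 1.
Because |xy| ≤ p and w begins with p copies of a, we have y = a^k with 1 ≤ k ≤ p.
Since 1 ≤ k ≤ p, k divides p!; set t = 1 + p!/k. Then xy^t z has p + (p!/k)·k = p + p! copies of a. Now the a-count equals the b-count, so i ≠ j fails. So xy^t z = a^{p+p!} b^{p+p!} ∉ L.
This is a contradiction; hence L is not regular.

a^{p+p!} b^{p+p!}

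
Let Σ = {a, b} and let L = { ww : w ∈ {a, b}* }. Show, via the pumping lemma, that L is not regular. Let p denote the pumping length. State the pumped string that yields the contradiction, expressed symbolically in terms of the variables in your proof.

Toward a contradiction, assume L is regular with pumping length p.
Take w = a^p b^p a^p b^p = uu where u = a^pb^p; then w ∈ L and |w| = 4p ≥ p.
Write w = xyz as guaranteed by the lemma, with |xy| ≤ p and y is nonempty.
Since the first p symbols of w are all a's and |xy| ≤ p, y lies entirely in the leading a-block: y = a^k for some k with 1 ≤ k ≤ p.
Pump with i = 2: xy^2z = a^{p+k} b^p a^p b^p, of length 4p+k. Suppose this equals vv. The string starts with a and ends with b, so v does too; thus the boundary between the two copies of v is a b→a transition. There is exactly one such transition, at position 2p+k, so |v| = 2p+k and |vv| = 4p+2k ≠ 4p+k since k ≥ 1. So xy^2z ∉ L.
This is a contradiction; hence L is not regular.

a^{p+k} b^p a^p b^p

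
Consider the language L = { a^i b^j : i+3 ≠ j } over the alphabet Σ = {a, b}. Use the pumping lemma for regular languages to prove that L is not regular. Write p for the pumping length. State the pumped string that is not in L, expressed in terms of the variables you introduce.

Assume L is regular. Let p be the pumping length given by the pumping lemma.
Choose w = a^p b^{p+p!+3}. Since p ≠ (p+p!+3)-3 = p+p!, w ∈ L; and |w| ≥ p.
The pumping lemma gives a decomposition w = xyz where |xy| ≤ p and y is nonempty.
Since the first p symbols of w are all a's and |xy| ≤ p, y lies entirely in the leading a-block: y = a^k for some k with 1 ≤ k ≤ p.
Since 1 ≤ k ≤ p, k divides p!; set t = 1 + p!/k. Then xy^t z has p + (p!/k)·k = p + p! copies of a. Now the a-count is p+p! and (b-count)-3 = (p+p!+3)-3 = p+p!, so i+3 ≠ j fails. So xy^t z = a^{p+p!} b^{p+p!+3} ∉ L.
This is a contradiction; hence L is not regular.

a^{p+p!} b^{p+p!+3}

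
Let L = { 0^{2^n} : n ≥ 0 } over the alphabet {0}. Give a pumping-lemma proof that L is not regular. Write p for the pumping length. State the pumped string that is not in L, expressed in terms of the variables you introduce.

Assume L is regular. Let p be the pumping length given by the pumping lemma.
Take w = 0^{2^p} ∈ L with |w| = 2^p ≥ p.
Write w = xyz as guaranteed by the lemma, with |xy| ≤ p and |y| ≥ 1.
Then y = 0^k for some k with 1 ≤ k ≤ p.
Pump with i = 2: xy^2z = 0^{2^p+k}. Since 1 ≤ k ≤ p < 2^p, we have 2^p < 2^p+k < 2^{p+1}, so 2^p+k is not a power of 2. So xy^2z ∉ L.
This is a contradiction; hence L is not regular.

0^{2^p+k}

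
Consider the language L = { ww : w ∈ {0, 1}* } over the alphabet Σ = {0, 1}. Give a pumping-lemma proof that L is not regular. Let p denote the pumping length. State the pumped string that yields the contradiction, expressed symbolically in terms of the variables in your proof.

0^{p+k} 1^p 0^p 1^p

Toward a contradiction, assume L is regular with pumping length p.
Take w = 0^p 1^p 0^p 1^p = uu where u = 0^p1^p; then w ∈ L and |w| = 4p ≥ p.
Write w = xyz as guaranteed by the lemma, with |xy| ≤ p and |y| ≥ 1.
Since the first p symbols of w are all 0's and |xy| ≤ p, y lies entirely in the leading 0-block: y = 0^k for some k with 1 ≤ k ≤ p.
Pump with i = 2: xy^2z = 0^{p+k} 1^p 0^p 1^p, of length 4p+k. Suppose this equals vv. The string starts with 0 and ends with 1, so v does too; thus the boundary between the two copies of v is a 1→0 transition. There is exactly one such transition, at position 2p+k, so |v| = 2p+k and |vv| = 4p+2k ≠ 4p+k since k ≥ 1. So xy^2z ∉ L.
This is a contradiction; hence L is not regular.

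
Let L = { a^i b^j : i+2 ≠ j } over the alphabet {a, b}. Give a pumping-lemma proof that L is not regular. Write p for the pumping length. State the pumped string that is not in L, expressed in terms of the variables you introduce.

a^{p+p!} b^{p+p!+2}

Toward a contradiction, assume L is regular with pumping length p.
Choose w = a^p b^{p+p!+2}. Since p ≠ (p+p!+2)-2 = p+p!, w ∈ L; and |w| ≥ p.
By the pumping lemma, w = xyz with |xy| ≤ p and |y| > 0.
Since the first p symbols of w are all a's and |xy| ≤ p, y lies entirely in the leading a-block: y = a^k for some k with 1 ≤ k ≤ p.
Since 1 ≤ k ≤ p, k divides p!; set t = 1 + p!/k. Then xy^t z has p + (p!/k)·k = p + p! copies of a. Now the a-count is p+p! and (b-count)-2 = (p+p!+2)-2 = p+p!, so i+2 ≠ j fails. So xy^t z = a^{p+p!} b^{p+p!+2} ∉ L.
This contradicts the pumping lemma, so L is not regular.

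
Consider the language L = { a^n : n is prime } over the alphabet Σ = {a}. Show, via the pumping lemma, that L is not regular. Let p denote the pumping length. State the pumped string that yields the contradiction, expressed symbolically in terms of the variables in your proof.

Assume L is regular; let p be its pumping constant.
Let q be a prime with q ≥ p+2 (infinitely many primes exist), and take w = a^q ∈ L with |w| = q ≥ p.
By the pumping lemma, w = xyz with |xy| ≤ p and |y| ≥ 1.
Then y = a^k for some k with 1 ≤ k ≤ p.
Since 1 ≤ k ≤ p, |xz| = q-k. Pump with i = q+1: |xy^{q+1}z| = (q-k)+(q+1)k = q+qk = q(1+k), which is composite (both factors ≥ 2). So xy^{q+1}z = a^{q(1+k)} ∉ L.
This contradicts the pumping lemma, so L is not regular.

a^{q(1+k)}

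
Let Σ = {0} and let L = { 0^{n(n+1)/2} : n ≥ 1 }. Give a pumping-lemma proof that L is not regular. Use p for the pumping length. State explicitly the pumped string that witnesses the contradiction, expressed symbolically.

0^{p(p+1)/2+k}

Assume L is regular; let p be its pumping constant.
Take w = 0^{p(p+1)/2} ∈ L with |w| = p(p+1)/2 ≥ p.
Write w = xyz as guaranteed by the lemma, with |xy| ≤ p and |y| > 0.
Then y = 0^k for some k with 1 ≤ k ≤ p.
Pump with i = 2: xy^2z = 0^{p(p+1)/2+k}. Since 1 ≤ k ≤ p, p(p+1)/2 < p(p+1)/2+k ≤ p(p+1)/2+p < (p+1)(p+2)/2, so p(p+1)/2+k is strictly between consecutive triangular numbers. So xy^2z ∉ L.
Contradiction. Therefore L is not regular.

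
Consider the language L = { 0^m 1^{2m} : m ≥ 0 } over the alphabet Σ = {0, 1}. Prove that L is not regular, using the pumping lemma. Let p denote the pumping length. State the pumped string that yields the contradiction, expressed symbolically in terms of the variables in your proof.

0^{p+k} 1^{2p}

Suppose for contradiction that L is regular, and let p be the pumping length.
Let w = 0^p 1^{2p} ∈ L; note |w| = 3p ≥ p.
Write w = xyz as guaranteed by the lemma, with |xy| ≤ p and y is nonempty.
Since the first p symbols of w are all 0's and |xy| ≤ p, y lies entirely in the leading 0-block: y = 0^k for some k with 1 ≤ k ≤ p.
Pump with i = 2: xy^2z = 0^{p+k} 1^{2p}. For this to lie in L we would need 2p = 2(p+k), which forces k = 0. But k ≥ 1, so xy^2z ∉ L.
This is a contradiction; hence L is not regular.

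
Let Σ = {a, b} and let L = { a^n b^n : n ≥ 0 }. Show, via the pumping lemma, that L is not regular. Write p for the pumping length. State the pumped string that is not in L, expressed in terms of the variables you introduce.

a^{p+k} b^p

Assume L is regular. Let p be the pumping length given by the pumping lemma.
Take w = a^p b^p. Then w ∈ L and |w| = 2p ≥ p.
Write w = xyz as guaranteed by the lemma, with |xy| ≤ p and |y| ≥ 1.
The first p characters of w are a's, so xy (and hence y) consists only of a's. Write y = a^k, 1 ≤ k ≤ p.
Pump with i = 2: xy^2z = a^{p+k} b^p. For this to lie in L we would need p = p+k, which forces k = 0. But k ≥ 1, so xy^2z ∉ L.
This is a contradiction; hence L is not regular.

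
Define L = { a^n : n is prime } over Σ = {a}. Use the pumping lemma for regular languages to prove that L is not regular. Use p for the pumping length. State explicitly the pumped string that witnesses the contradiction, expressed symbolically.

Assume L is regular; let p be its pumping constant.
Let q be a prime with q ≥ p+2 (infinitely many primes exist), and take w = a^q ∈ L with |w| = q ≥ p.
Write w = xyz as guaranteed by the lemma, with |xy| ≤ p and y is nonempty.
Then y = a^k for some k with 1 ≤ k ≤ p.
Since 1 ≤ k ≤ p, |xz| = q-k. Pump with i = q+1: |xy^{q+1}z| = (q-k)+(q+1)k = q+qk = q(1+k), which is composite (both factors ≥ 2). So xy^{q+1}z = a^{q(1+k)} ∉ L.
Contradiction. Therefore L is not regular.

a^{q(1+k)}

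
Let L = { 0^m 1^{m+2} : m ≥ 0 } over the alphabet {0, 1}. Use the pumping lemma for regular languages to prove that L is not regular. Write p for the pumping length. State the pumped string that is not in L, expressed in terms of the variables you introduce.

Assume L is regular; let p be its pumping constant.
Take w = 0^p 1^{p+2}. Then w ∈ L and |w| = 2p+2 ≥ p.
The pumping lemma gives a decomposition w = xyz where |xy| ≤ p and |y| ≥ 1.
Since the first p symbols of w are all 0's and |xy| ≤ p, y lies entirely in the leading 0-block: y = 0^k for some k with 1 ≤ k ≤ p.
Pump with i = 2: xy^2z = 0^{p+k} 1^{p+2}. For this to lie in L we would need p+2 = (p+k)+2, which forces k = 0. But k ≥ 1, so xy^2z ∉ L.
This contradicts the pumping lemma, so L is not regular.

0^{p+k} 1^{p+2}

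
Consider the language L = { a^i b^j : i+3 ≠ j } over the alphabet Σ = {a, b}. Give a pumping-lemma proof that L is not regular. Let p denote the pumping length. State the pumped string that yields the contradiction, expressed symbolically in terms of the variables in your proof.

a^{p+p!} b^{p+p!+3}

Assume L is regular; let p be its pumping constant.
Choose w = a^p b^{p+p!+3}. Since p ≠ (p+p!+3)-3 = p+p!, w ∈ L; and |w| ≥ p.
The pumping lemma gives a decomposition w = xyz where |xy| ≤ p and y is nonempty.
Since the first p symbols of w are all a's and |xy| ≤ p, y lies entirely in the leading a-block: y = a^k for some k with 1 ≤ k ≤ p.
Since 1 ≤ k ≤ p, k divides p!; set t = 1 + p!/k. Then xy^t z has p + (p!/k)·k = p + p! copies of a. Now the a-count is p+p! and (b-count)-3 = (p+p!+3)-3 = p+p!, so i+3 ≠ j fails. So xy^t z = a^{p+p!} b^{p+p!+3} ∉ L.
This contradicts the pumping lemma, so L is not regular.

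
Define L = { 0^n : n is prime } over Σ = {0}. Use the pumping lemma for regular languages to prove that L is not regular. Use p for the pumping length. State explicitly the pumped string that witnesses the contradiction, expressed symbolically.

Assume L is regular. Let p be the pumping length given by the pumping lemma.
Let q be a prime with q ≥ p+2 (infinitely many primes exist), and take w = 0^q ∈ L with |w| = q ≥ p.
Write w = xyz as guaranteed by the lemma, with |xy| ≤ p and |y| ≥ 1.
Then y = 0^k for some k with 1 ≤ k ≤ p.
Since 1 ≤ k ≤ p, |xz| = q-k. Pump with i = q+1: |xy^{q+1}z| = (q-k)+(q+1)k = q+qk = q(1+k), which is composite (both factors ≥ 2). So xy^{q+1}z = 0^{q(1+k)} ∉ L.
Contradiction. Therefore L is not regular.

0^{q(1+k)}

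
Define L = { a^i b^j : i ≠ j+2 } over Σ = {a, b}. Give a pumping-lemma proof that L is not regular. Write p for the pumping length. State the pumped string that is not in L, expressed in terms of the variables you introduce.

a^{p+p!} b^{p+p!-2}

Assume L is regular. Let p be the pumping length given by the pumping lemma.
Choose w = a^p b^{p+p!-2}. Since p ≠ (p+p!-2)+2 = p+p!, w ∈ L; and |w| ≥ p.
By the pumping lemma, w = xyz with |xy| ≤ p and y is nonempty.
Because |xy| ≤ p and w begins with p copies of a, we have y = a^k with 1 ≤ k ≤ p.
Since 1 ≤ k ≤ p, k divides p!; set t = 1 + p!/k. Then xy^t z has p + (p!/k)·k = p + p! copies of a. Now the a-count is p+p! and (b-count)+2 = (p+p!-2)+2 = p+p!, so i ≠ j+2 fails. So xy^t z = a^{p+p!} b^{p+p!-2} ∉ L.
Contradiction. Therefore L is not regular.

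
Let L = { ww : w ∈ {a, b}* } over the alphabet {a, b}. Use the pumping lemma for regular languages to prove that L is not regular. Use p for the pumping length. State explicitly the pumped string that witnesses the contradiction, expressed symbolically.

Toward a contradiction, assume L is regular with pumping length p.
Take w = a^p b^p a^p b^p = uu where u = a^pb^p; then w ∈ L and |w| = 4p ≥ p.
Write w = xyz as guaranteed by the lemma, with |xy| ≤ p and |y| > 0.
Because |xy| ≤ p and w begins with p copies of a, we have y = a^k with 1 ≤ k ≤ p.
Pump with i = 2: xy^2z = a^{p+k} b^p a^p b^p, of length 4p+k. Suppose this equals vv. The string starts with a and ends with b, so v does too; thus the boundary between the two copies of v is a b→a transition. There is exactly one such transition, at position 2p+k, so |v| = 2p+k and |vv| = 4p+2k ≠ 4p+k since k ≥ 1. So xy^2z ∉ L.
Contradiction. Therefore L is not regular.

a^{p+k} b^p a^p b^p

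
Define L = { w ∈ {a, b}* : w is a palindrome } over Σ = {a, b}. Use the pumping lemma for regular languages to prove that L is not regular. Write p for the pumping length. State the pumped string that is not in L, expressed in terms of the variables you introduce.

a^{p+k} b a^p

Assume L is regular; let p be its pumping constant.
Take w = a^p b a^p, a palindrome of length 2p+1 ≥ p.
By the pumping lemma, w = xyz with |xy| ≤ p and y is nonempty.
The first p characters of w are a's, so xy (and hence y) consists only of a's. Write y = a^k, 1 ≤ k ≤ p.
Pump with i = 2: xy^2z = a^{p+k} b a^p. Its reverse is a^p b a^{p+k}, which differs from xy^2z since k ≥ 1. So xy^2z is not a palindrome and xy^2z ∉ L.
Contradiction. Therefore L is not regular.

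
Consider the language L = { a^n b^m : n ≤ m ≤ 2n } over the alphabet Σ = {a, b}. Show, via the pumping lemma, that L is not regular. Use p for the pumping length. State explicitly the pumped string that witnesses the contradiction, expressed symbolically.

Assume L is regular. Let p be the pumping length given by the pumping lemma.
Take w = a^p b^p ∈ L (since p ≤ p ≤ 2p), with |w| = 2p ≥ p.
The pumping lemma gives a decomposition w = xyz where |xy| ≤ p and |y| > 0.
The first p characters of w are a's, so xy (and hence y) consists only of a's. Write y = a^k, 1 ≤ k ≤ p.
Pump with i = 2: xy^2z = a^{p+k} b^p. Now n = p+k > p = m, so the condition n ≤ m fails. Thus xy^2z ∉ L.
Contradiction. Therefore L is not regular.

a^{p+k} b^p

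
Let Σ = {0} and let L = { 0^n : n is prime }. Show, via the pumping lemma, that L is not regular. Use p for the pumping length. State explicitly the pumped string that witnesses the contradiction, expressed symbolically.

0^{q(1+k)}

Toward a contradiction, assume L is regular with pumping length p.
Let q be a prime with q ≥ p+2 (infinitely many primes exist), and take w = 0^q ∈ L with |w| = q ≥ p.
By the pumping lemma, w = xyz with |xy| ≤ p and y is nonempty.
Then y = 0^k for some k with 1 ≤ k ≤ p.
Since 1 ≤ k ≤ p, |xz| = q-k. Pump with i = q+1: |xy^{q+1}z| = (q-k)+(q+1)k = q+qk = q(1+k), which is composite (both factors ≥ 2). So xy^{q+1}z = 0^{q(1+k)} ∉ L.
This contradicts the pumping lemma, so L is not regular.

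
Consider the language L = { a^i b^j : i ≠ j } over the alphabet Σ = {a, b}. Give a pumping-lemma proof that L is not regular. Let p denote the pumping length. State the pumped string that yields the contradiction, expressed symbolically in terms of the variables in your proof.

a^{p+p!} b^{p+p!}

Assume L is regular; let p be its pumping constant.
Choose w = a^p b^{p+p!}. Since p ≠ p+p!, w ∈ L; and |w| ≥ p.
The pumping lemma gives a decomposition w = xyz where |xy| ≤ p and |y| ≥ 1.
The first p characters of w are a's, so xy (and hence y) consists only of a's. Write y = a^k, 1 ≤ k ≤ p.
Since 1 ≤ k ≤ p, k divides p!; set t = 1 + p!/k. Then xy^t z has p + (p!/k)·k = p + p! copies of a. Now the a-count equals the b-count, so i ≠ j fails. So xy^t z = a^{p+p!} b^{p+p!} ∉ L.
This is a contradiction; hence L is not regular.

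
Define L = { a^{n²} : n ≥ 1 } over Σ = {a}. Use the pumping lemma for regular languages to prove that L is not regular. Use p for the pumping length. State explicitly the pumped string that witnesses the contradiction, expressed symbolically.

a^{p²+k}

Toward a contradiction, assume L is regular with pumping length p.
Take w = a^{p²} ∈ L with |w| = p² ≥ p.
By the pumping lemma, w = xyz with |xy| ≤ p and y is nonempty.
Then y = a^k for some k with 1 ≤ k ≤ p.
Pump with i = 2: xy^2z = a^{p²+k}. Since 1 ≤ k ≤ p, p² < p²+k ≤ p²+p < (p+1)², so p²+k lies strictly between consecutive squares and is not a perfect square. So xy^2z ∉ L.
This is a contradiction; hence L is not regular.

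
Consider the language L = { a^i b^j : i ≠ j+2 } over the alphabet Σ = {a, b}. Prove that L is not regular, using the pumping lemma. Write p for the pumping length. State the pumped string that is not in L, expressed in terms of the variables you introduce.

Assume L is regular. Let p be the pumping length given by the pumping lemma.
Choose w = a^p b^{p+p!-2}. Since p ≠ (p+p!-2)+2 = p+p!, w ∈ L; and |w| ≥ p.
Write w = xyz as guaranteed by the lemma, with |xy| ≤ p and |y| > 0.
Because |xy| ≤ p and w begins with p copies of a, we have y = a^k with 1 ≤ k ≤ p.
Since 1 ≤ k ≤ p, k divides p!; set t = 1 + p!/k. Then xy^t z has p + (p!/k)·k = p + p! copies of a. Now the a-count is p+p! and (b-count)+2 = (p+p!-2)+2 = p+p!, so i ≠ j+2 fails. So xy^t z = a^{p+p!} b^{p+p!-2} ∉ L.
Contradiction. Therefore L is not regular.

a^{p+p!} b^{p+p!-2}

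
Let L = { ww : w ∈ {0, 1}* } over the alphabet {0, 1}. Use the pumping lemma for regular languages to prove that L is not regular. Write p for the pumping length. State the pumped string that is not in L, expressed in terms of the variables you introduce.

0^{p+k} 1^p 0^p 1^p

Suppose for contradiction that L is regular, and let p be the pumping length.
Take w = 0^p 1^p 0^p 1^p = uu where u = 0^p1^p; then w ∈ L and |w| = 4p ≥ p.
Write w = xyz as guaranteed by the lemma, with |xy| ≤ p and |y| ≥ 1.
Because |xy| ≤ p and w begins with p copies of 0, we have y = 0^k with 1 ≤ k ≤ p.
Pump with i = 2: xy^2z = 0^{p+k} 1^p 0^p 1^p, of length 4p+k. Suppose this equals vv. The string starts with 0 and ends with 1, so v does too; thus the boundary between the two copies of v is a 1→0 transition. There is exactly one such transition, at position 2p+k, so |v| = 2p+k and |vv| = 4p+2k ≠ 4p+k since k ≥ 1. So xy^2z ∉ L.
This contradicts the pumping lemma, so L is not regular.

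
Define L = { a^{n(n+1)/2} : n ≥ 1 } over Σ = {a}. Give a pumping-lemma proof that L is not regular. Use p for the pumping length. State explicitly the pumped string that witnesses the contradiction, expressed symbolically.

Suppose for contradiction that L is regular, and let p be the pumping length.
Take w = a^{p(p+1)/2} ∈ L with |w| = p(p+1)/2 ≥ p.
The pumping lemma gives a decomposition w = xyz where |xy| ≤ p and y is nonempty.
Then y = a^k for some k with 1 ≤ k ≤ p.
Pump with i = 2: xy^2z = a^{p(p+1)/2+k}. Since 1 ≤ k ≤ p, p(p+1)/2 < p(p+1)/2+k ≤ p(p+1)/2+p < (p+1)(p+2)/2, so p(p+1)/2+k is strictly between consecutive triangular numbers. So xy^2z ∉ L.
Contradiction. Therefore L is not regular.

a^{p(p+1)/2+k}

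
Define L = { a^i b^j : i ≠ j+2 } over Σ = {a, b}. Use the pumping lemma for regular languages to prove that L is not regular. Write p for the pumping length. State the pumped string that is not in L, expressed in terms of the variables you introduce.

Suppose for contradiction that L is regular, and let p be the pumping length.
Choose w = a^p b^{p+p!-2}. Since p ≠ (p+p!-2)+2 = p+p!, w ∈ L; and |w| ≥ p.
The pumping lemma gives a decomposition w = xyz where |xy| ≤ p and |y| ≥ 1.
Because |xy| ≤ p and w begins with p copies of a, we have y = a^k with 1 ≤ k ≤ p.
Since 1 ≤ k ≤ p, k divides p!; set t = 1 + p!/k. Then xy^t z has p + (p!/k)·k = p + p! copies of a. Now the a-count is p+p! and (b-count)+2 = (p+p!-2)+2 = p+p!, so i ≠ j+2 fails. So xy^t z = a^{p+p!} b^{p+p!-2} ∉ L.
This is a contradiction; hence L is not regular.

a^{p+p!} b^{p+p!-2}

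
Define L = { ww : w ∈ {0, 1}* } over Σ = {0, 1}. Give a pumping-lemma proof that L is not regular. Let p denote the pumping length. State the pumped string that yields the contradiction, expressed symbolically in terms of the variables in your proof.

0^{p+k} 1^p 0^p 1^p

Assume L is regular. Let p be the pumping length given by the pumping lemma.
Take w = 0^p 1^p 0^p 1^p = uu where u = 0^p1^p; then w ∈ L and |w| = 4p ≥ p.
The pumping lemma gives a decomposition w = xyz where |xy| ≤ p and |y| ≥ 1.
The first p characters of w are 0's, so xy (and hence y) consists only of 0's. Write y = 0^k, 1 ≤ k ≤ p.
Pump with i = 2: xy^2z = 0^{p+k} 1^p 0^p 1^p, of length 4p+k. Suppose this equals vv. The string starts with 0 and ends with 1, so v does too; thus the boundary between the two copies of v is a 1→0 transition. There is exactly one such transition, at position 2p+k, so |v| = 2p+k and |vv| = 4p+2k ≠ 4p+k since k ≥ 1. So xy^2z ∉ L.
This is a contradiction; hence L is not regular.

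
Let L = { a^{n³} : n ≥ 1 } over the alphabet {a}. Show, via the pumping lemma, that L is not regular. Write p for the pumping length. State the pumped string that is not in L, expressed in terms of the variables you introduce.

a^{p³+k}

Assume L is regular; let p be its pumping constant.
Take w = a^{p³} ∈ L with |w| = p³ ≥ p.
Write w = xyz as guaranteed by the lemma, with |xy| ≤ p and |y| > 0.
Then y = a^k for some k with 1 ≤ k ≤ p.
Pump with i = 2: xy^2z = a^{p³+k}. Since 1 ≤ k ≤ p, p³ < p³+k ≤ p³+p < p³+3p²+3p+1 = (p+1)³, so p³+k is not a perfect cube. So xy^2z ∉ L.
This contradicts the pumping lemma, so L is not regular.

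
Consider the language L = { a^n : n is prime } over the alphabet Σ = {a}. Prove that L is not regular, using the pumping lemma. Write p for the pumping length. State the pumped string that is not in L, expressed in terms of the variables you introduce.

a^{q(1+k)}

Assume L is regular. Let p be the pumping length given by the pumping lemma.
Let q be a prime with q ≥ p+2 (infinitely many primes exist), and take w = a^q ∈ L with |w| = q ≥ p.
The pumping lemma gives a decomposition w = xyz where |xy| ≤ p and |y| > 0.
Then y = a^k for some k with 1 ≤ k ≤ p.
Since 1 ≤ k ≤ p, |xz| = q-k. Pump with i = q+1: |xy^{q+1}z| = (q-k)+(q+1)k = q+qk = q(1+k), which is composite (both factors ≥ 2). So xy^{q+1}z = a^{q(1+k)} ∉ L.
Contradiction. Therefore L is not regular.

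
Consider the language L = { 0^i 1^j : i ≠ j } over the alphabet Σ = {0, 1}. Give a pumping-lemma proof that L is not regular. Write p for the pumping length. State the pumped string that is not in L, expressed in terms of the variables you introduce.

0^{p+p!} 1^{p+p!}

Suppose for contradiction that L is regular, and let p be the pumping length.
Choose w = 0^p 1^{p+p!}. Since p ≠ p+p!, w ∈ L; and |w| ≥ p.
By the pumping lemma, w = xyz with |xy| ≤ p and |y| > 0.
Because |xy| ≤ p and w begins with p copies of 0, we have y = 0^k with 1 ≤ k ≤ p.
Since 1 ≤ k ≤ p, k divides p!; set t = 1 + p!/k. Then xy^t z has p + (p!/k)·k = p + p! copies of 0. Now the 0-count equals the 1-count, so i ≠ j fails. So xy^t z = 0^{p+p!} 1^{p+p!} ∉ L.
Contradiction. Therefore L is not regular.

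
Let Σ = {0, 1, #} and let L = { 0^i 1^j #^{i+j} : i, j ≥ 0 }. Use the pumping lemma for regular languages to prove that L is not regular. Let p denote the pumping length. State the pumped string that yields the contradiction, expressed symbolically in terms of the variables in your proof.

Toward a contradiction, assume L is regular with pumping length p.
Take w = 0^p 1^p #^{2p} ∈ L (with i=j=p, i+j=2p), |w| = 4p ≥ p.
The pumping lemma gives a decomposition w = xyz where |xy| ≤ p and |y| > 0.
Because |xy| ≤ p and w begins with p copies of 0, we have y = 0^k with 1 ≤ k ≤ p.
Consider xy^2z = 0^{p+k} 1^p #^{2p}. Now the 0- and 1-counts sum to 2p+k, but the #-count is 2p ≠ 2p+k. So xy^2z ∉ L.
This is a contradiction; hence L is not regular.

0^{p+k} 1^p #^{2p}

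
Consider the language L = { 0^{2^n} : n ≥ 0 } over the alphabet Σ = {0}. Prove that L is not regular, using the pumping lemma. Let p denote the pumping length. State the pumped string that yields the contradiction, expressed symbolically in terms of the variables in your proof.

0^{2^p+k}

Assume L is regular. Let p be the pumping length given by the pumping lemma.
Take w = 0^{2^p} ∈ L with |w| = 2^p ≥ p.
The pumping lemma gives a decomposition w = xyz where |xy| ≤ p and y is nonempty.
Then y = 0^k for some k with 1 ≤ k ≤ p.
Pump with i = 2: xy^2z = 0^{2^p+k}. Since 1 ≤ k ≤ p < 2^p, we have 2^p < 2^p+k < 2^{p+1}, so 2^p+k is not a power of 2. So xy^2z ∉ L.
This is a contradiction; hence L is not regular.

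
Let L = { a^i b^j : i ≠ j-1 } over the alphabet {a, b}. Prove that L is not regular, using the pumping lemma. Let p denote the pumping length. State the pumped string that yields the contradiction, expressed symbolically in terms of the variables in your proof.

Toward a contradiction, assume L is regular with pumping length p.
Choose w = a^p b^{p+p!+1}. Since p ≠ (p+p!+1)-1 = p+p!, w ∈ L; and |w| ≥ p.
The pumping lemma gives a decomposition w = xyz where |xy| ≤ p and |y| > 0.
The first p characters of w are a's, so xy (and hence y) consists only of a's. Write y = a^k, 1 ≤ k ≤ p.
Since 1 ≤ k ≤ p, k divides p!; set t = 1 + p!/k. Then xy^t z has p + (p!/k)·k = p + p! copies of a. Now the a-count is p+p! and (b-count)-1 = (p+p!+1)-1 = p+p!, so i ≠ j-1 fails. So xy^t z = a^{p+p!} b^{p+p!+1} ∉ L.
Contradiction. Therefore L is not regular.

a^{p+p!} b^{p+p!+1}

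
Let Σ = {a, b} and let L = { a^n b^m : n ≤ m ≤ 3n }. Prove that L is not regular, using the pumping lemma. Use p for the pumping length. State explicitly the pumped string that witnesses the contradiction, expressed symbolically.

a^{p+k} b^p

Suppose for contradiction that L is regular, and let p be the pumping length.
Take w = a^p b^p ∈ L (since p ≤ p ≤ 3p), with |w| = 2p ≥ p.
Write w = xyz as guaranteed by the lemma, with |xy| ≤ p and |y| ≥ 1.
Since the first p symbols of w are all a's and |xy| ≤ p, y lies entirely in the leading a-block: y = a^k for some k with 1 ≤ k ≤ p.
Pump with i = 2: xy^2z = a^{p+k} b^p. Now n = p+k > p = m, so the condition n ≤ m fails. Thus xy^2z ∉ L.
Contradiction. Therefore L is not regular.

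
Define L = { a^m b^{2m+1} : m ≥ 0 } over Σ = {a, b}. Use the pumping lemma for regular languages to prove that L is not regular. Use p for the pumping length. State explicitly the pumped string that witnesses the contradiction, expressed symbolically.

a^{p+k} b^{2p+1}

Assume L is regular; let p be its pumping constant.
Choose w = a^p b^{2p+1}, which is in L with |w| = 3p+1 ≥ p.
By the pumping lemma, w = xyz with |xy| ≤ p and y is nonempty.
The first p characters of w are a's, so xy (and hence y) consists only of a's. Write y = a^k, 1 ≤ k ≤ p.
Pump with i = 2: xy^2z = a^{p+k} b^{2p+1}. For this to lie in L we would need 2p+1 = 2(p+k)+1, which forces k = 0. But k ≥ 1, so xy^2z ∉ L.
This is a contradiction; hence L is not regular.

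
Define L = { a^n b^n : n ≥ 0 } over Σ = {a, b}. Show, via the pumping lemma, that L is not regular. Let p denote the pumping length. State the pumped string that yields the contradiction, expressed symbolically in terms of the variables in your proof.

Assume L is regular. Let p be the pumping length given by the pumping lemma.
Choose w = a^p b^p, which is in L with |w| = 2p ≥ p.
The pumping lemma gives a decomposition w = xyz where |xy| ≤ p and y is nonempty.
The first p characters of w are a's, so xy (and hence y) consists only of a's. Write y = a^k, 1 ≤ k ≤ p.
Pump with i = 2: xy^2z = a^{p+k} b^p. For this to lie in L we would need p = p+k, which forces k = 0. But k ≥ 1, so xy^2z ∉ L.
This contradicts the pumping lemma, so L is not regular.

a^{p+k} b^p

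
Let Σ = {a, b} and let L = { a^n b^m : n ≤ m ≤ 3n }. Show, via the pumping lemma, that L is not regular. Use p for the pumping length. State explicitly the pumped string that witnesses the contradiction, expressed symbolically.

a^{p+k} b^p

Suppose for contradiction that L is regular, and let p be the pumping length.
Take w = a^p b^p ∈ L (since p ≤ p ≤ 3p), with |w| = 2p ≥ p.
The pumping lemma gives a decomposition w = xyz where |xy| ≤ p and y is nonempty.
Since the first p symbols of w are all a's and |xy| ≤ p, y lies entirely in the leading a-block: y = a^k for some k with 1 ≤ k ≤ p.
Pump with i = 2: xy^2z = a^{p+k} b^p. Now n = p+k > p = m, so the condition n ≤ m fails. Thus xy^2z ∉ L.
This is a contradiction; hence L is not regular.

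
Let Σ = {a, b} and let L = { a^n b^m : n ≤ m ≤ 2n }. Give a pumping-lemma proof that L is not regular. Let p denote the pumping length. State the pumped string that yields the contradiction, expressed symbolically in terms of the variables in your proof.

Suppose for contradiction that L is regular, and let p be the pumping length.
Take w = a^p b^p ∈ L (since p ≤ p ≤ 2p), with |w| = 2p ≥ p.
By the pumping lemma, w = xyz with |xy| ≤ p and |y| > 0.
The first p characters of w are a's, so xy (and hence y) consists only of a's. Write y = a^k, 1 ≤ k ≤ p.
Pump with i = 2: xy^2z = a^{p+k} b^p. Now n = p+k > p = m, so the condition n ≤ m fails. Thus xy^2z ∉ L.
This contradicts the pumping lemma, so L is not regular.

a^{p+k} b^p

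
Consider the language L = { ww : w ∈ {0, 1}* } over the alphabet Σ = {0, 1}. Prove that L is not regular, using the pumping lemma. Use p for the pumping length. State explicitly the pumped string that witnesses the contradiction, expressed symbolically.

Assume L is regular. Let p be the pumping length given by the pumping lemma.
Take w = 0^p 1^p 0^p 1^p = uu where u = 0^p1^p; then w ∈ L and |w| = 4p ≥ p.
The pumping lemma gives a decomposition w = xyz where |xy| ≤ p and |y| > 0.
Since the first p symbols of w are all 0's and |xy| ≤ p, y lies entirely in the leading 0-block: y = 0^k for some k with 1 ≤ k ≤ p.
Pump with i = 2: xy^2z = 0^{p+k} 1^p 0^p 1^p, of length 4p+k. Suppose this equals vv. The string starts with 0 and ends with 1, so v does too; thus the boundary between the two copies of v is a 1→0 transition. There is exactly one such transition, at position 2p+k, so |v| = 2p+k and |vv| = 4p+2k ≠ 4p+k since k ≥ 1. So xy^2z ∉ L.
This contradicts the pumping lemma, so L is not regular.

0^{p+k} 1^p 0^p 1^p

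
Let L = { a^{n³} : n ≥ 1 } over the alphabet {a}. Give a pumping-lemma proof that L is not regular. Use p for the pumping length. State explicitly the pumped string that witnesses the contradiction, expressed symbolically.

a^{p³+k}

Suppose for contradiction that L is regular, and let p be the pumping length.
Take w = a^{p³} ∈ L with |w| = p³ ≥ p.
By the pumping lemma, w = xyz with |xy| ≤ p and |y| ≥ 1.
Then y = a^k for some k with 1 ≤ k ≤ p.
Pump with i = 2: xy^2z = a^{p³+k}. Since 1 ≤ k ≤ p, p³ < p³+k ≤ p³+p < p³+3p²+3p+1 = (p+1)³, so p³+k is not a perfect cube. So xy^2z ∉ L.
Contradiction. Therefore L is not regular.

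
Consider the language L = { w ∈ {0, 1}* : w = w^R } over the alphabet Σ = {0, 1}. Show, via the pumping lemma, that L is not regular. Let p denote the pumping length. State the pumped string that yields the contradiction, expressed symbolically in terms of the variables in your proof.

Assume L is regular. Let p be the pumping length given by the pumping lemma.
Take w = 0^p 1 0^p, a palindrome of length 2p+1 ≥ p.
By the pumping lemma, w = xyz with |xy| ≤ p and |y| > 0.
Since the first p symbols of w are all 0's and |xy| ≤ p, y lies entirely in the leading 0-block: y = 0^k for some k with 1 ≤ k ≤ p.
Pump with i = 2: xy^2z = 0^{p+k} 1 0^p. Its reverse is 0^p 1 0^{p+k}, which differs from xy^2z since k ≥ 1. So xy^2z is not a palindrome and xy^2z ∉ L.
This is a contradiction; hence L is not regular.

0^{p+k} 1 0^p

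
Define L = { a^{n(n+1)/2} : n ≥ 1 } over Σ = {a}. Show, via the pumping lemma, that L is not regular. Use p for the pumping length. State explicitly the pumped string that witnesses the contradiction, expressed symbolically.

a^{p(p+1)/2+k}

Toward a contradiction, assume L is regular with pumping length p.
Take w = a^{p(p+1)/2} ∈ L with |w| = p(p+1)/2 ≥ p.
The pumping lemma gives a decomposition w = xyz where |xy| ≤ p and |y| > 0.
Then y = a^k for some k with 1 ≤ k ≤ p.
Pump with i = 2: xy^2z = a^{p(p+1)/2+k}. Since 1 ≤ k ≤ p, p(p+1)/2 < p(p+1)/2+k ≤ p(p+1)/2+p < (p+1)(p+2)/2, so p(p+1)/2+k is strictly between consecutive triangular numbers. So xy^2z ∉ L.
Contradiction. Therefore L is not regular.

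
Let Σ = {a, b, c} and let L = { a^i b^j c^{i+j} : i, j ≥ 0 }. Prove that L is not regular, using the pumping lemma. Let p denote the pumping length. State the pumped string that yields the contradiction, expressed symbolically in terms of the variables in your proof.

Suppose for contradiction that L is regular, and let p be the pumping length.
Take w = a^p b^p c^{2p} ∈ L (with i=j=p, i+j=2p), |w| = 4p ≥ p.
Write w = xyz as guaranteed by the lemma, with |xy| ≤ p and |y| ≥ 1.
The first p characters of w are a's, so xy (and hence y) consists only of a's. Write y = a^k, 1 ≤ k ≤ p.
Consider xy^2z = a^{p+k} b^p c^{2p}. Now the a- and b-counts sum to 2p+k, but the c-count is 2p ≠ 2p+k. So xy^2z ∉ L.
This contradicts the pumping lemma, so L is not regular.

a^{p+k} b^p c^{2p}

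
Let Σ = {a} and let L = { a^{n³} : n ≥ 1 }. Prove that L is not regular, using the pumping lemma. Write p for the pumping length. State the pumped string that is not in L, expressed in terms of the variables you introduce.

Assume L is regular. Let p be the pumping length given by the pumping lemma.
Take w = a^{p³} ∈ L with |w| = p³ ≥ p.
Write w = xyz as guaranteed by the lemma, with |xy| ≤ p and |y| > 0.
Then y = a^k for some k with 1 ≤ k ≤ p.
Pump with i = 2: xy^2z = a^{p³+k}. Since 1 ≤ k ≤ p, p³ < p³+k ≤ p³+p < p³+3p²+3p+1 = (p+1)³, so p³+k is not a perfect cube. So xy^2z ∉ L.
This contradicts the pumping lemma, so L is not regular.

a^{p³+k}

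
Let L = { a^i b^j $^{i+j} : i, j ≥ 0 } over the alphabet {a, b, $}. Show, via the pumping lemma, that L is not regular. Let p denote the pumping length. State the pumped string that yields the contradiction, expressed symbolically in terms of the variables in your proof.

Assume L is regular. Let p be the pumping length given by the pumping lemma.
Take w = a^p b^p $^{2p} ∈ L (with i=j=p, i+j=2p), |w| = 4p ≥ p.
By the pumping lemma, w = xyz with |xy| ≤ p and y is nonempty.
Since the first p symbols of w are all a's and |xy| ≤ p, y lies entirely in the leading a-block: y = a^k for some k with 1 ≤ k ≤ p.
Consider xy^2z = a^{p+k} b^p $^{2p}. Now the a- and b-counts sum to 2p+k, but the $-count is 2p ≠ 2p+k. So xy^2z ∉ L.
Contradiction. Therefore L is not regular.

a^{p+k} b^p $^{2p}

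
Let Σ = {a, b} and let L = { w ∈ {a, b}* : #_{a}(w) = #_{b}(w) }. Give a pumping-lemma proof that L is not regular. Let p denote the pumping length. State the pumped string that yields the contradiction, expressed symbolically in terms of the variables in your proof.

a^{p+k} b^p

Toward a contradiction, assume L is regular with pumping length p.
Choose w = a^p b^p ∈ L with |w| = 2p ≥ p.
Write w = xyz as guaranteed by the lemma, with |xy| ≤ p and y is nonempty.
Since the first p symbols of w are all a's and |xy| ≤ p, y lies entirely in the leading a-block: y = a^k for some k with 1 ≤ k ≤ p.
Pump with i = 2: xy^2z = a^{p+k} b^p has p+k occurrences of a but only p of b. Since k ≥ 1 the counts differ, so xy^2z ∉ L.
This contradicts the pumping lemma, so L is not regular.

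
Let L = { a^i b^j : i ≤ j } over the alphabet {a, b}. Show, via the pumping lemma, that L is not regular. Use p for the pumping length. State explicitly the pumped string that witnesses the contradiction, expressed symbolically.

a^{p+k} b^p

Toward a contradiction, assume L is regular with pumping length p.
Choose w = a^p b^p ∈ L, with |w| = 2p ≥ p.
The pumping lemma gives a decomposition w = xyz where |xy| ≤ p and |y| > 0.
Because |xy| ≤ p and w begins with p copies of a, we have y = a^k with 1 ≤ k ≤ p.
Consider xy^2z = a^{p+k} b^p. Since k ≥ 1, the a-count p+k exceeds the b-count p, so i ≤ j fails; thus xy^2z ∉ L.
This contradicts the pumping lemma, so L is not regular.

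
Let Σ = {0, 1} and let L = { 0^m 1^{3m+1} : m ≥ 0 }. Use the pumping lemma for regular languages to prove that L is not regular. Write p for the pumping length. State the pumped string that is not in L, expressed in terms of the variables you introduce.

Assume L is regular. Let p be the pumping length given by the pumping lemma.
Let w = 0^p 1^{3p+1} ∈ L; note |w| = 4p+1 ≥ p.
By the pumping lemma, w = xyz with |xy| ≤ p and |y| ≥ 1.
Since the first p symbols of w are all 0's and |xy| ≤ p, y lies entirely in the leading 0-block: y = 0^k for some k with 1 ≤ k ≤ p.
Pump with i = 2: xy^2z = 0^{p+k} 1^{3p+1}. For this to lie in L we would need 3p+1 = 3(p+k)+1, which forces k = 0. But k ≥ 1, so xy^2z ∉ L.
This contradicts the pumping lemma, so L is not regular.

0^{p+k} 1^{3p+1}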